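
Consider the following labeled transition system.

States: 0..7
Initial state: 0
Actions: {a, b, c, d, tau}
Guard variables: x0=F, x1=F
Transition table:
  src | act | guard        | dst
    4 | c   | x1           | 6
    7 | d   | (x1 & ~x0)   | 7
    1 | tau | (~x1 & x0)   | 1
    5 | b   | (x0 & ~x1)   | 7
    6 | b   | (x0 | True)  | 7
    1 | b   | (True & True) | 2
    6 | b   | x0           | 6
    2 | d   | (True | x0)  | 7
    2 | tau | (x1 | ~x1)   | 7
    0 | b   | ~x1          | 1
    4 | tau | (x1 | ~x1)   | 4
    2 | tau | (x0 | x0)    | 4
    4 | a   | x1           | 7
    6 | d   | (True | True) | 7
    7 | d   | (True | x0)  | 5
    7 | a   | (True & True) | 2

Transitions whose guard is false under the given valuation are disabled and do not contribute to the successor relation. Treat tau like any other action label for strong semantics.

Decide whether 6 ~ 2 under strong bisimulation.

Refine partition for ~:
  π0 = {{0,1,2,3,4,5,6,7}}
  π1 = {{0,1},{2},{3,5},{4},{6},{7}}
  π2 = {{0},{1},{2},{3,5},{4},{6},{7}}
stable after 3 split(s): 7 block(s)
6∈{6}, 2∈{2}

Answer: NOT BISIMILAR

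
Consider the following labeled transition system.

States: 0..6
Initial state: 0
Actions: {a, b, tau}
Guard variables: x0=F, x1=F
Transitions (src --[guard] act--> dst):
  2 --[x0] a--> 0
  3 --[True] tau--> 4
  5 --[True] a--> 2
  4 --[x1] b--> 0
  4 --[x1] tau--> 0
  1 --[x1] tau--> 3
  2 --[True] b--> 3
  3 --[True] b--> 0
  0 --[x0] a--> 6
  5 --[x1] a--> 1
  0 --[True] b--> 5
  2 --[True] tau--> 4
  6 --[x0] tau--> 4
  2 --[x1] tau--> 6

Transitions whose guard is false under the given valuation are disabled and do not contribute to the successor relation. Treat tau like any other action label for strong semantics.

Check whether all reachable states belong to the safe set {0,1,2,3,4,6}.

Safe = {0,1,2,3,4,6}
R = {0,2,3,4,5}
  0: ✓
  2: ✓
  3: ✓
  4: ✓
  5: VIOLATES
reach 5 via b — violates

Answer: INVARIANT VIOLATED at state 5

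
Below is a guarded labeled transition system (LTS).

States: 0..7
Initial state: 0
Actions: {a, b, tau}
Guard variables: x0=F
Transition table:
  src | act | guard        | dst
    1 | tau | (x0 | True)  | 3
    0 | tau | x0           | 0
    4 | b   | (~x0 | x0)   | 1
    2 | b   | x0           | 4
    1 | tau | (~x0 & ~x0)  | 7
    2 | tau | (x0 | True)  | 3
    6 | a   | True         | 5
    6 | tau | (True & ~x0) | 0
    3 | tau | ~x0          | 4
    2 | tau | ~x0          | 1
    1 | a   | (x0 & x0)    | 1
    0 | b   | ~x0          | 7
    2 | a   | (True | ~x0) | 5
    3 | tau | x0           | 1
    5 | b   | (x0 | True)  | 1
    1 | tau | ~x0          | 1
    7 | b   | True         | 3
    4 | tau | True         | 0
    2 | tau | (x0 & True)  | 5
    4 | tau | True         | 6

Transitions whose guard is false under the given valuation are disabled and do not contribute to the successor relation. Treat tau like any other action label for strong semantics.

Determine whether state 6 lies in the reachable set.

Answer: REACHABLE

Analysis:
15 transition(s) survive guard evaluation.
Layer 0: {0}
Layer 1: {7}  cumulative {0,7}
Layer 2: {3}  cumulative {0,3,7}
Layer 3: {4}  cumulative {0,3,4,7}
Layer 4: {1,6}  cumulative {0,1,3,4,6,7}
Layer 5: {5}  cumulative {0,1,3,4,5,6,7}
Reachable = {0,1,3,4,5,6,7}
Path to 6: b·b·tau·tau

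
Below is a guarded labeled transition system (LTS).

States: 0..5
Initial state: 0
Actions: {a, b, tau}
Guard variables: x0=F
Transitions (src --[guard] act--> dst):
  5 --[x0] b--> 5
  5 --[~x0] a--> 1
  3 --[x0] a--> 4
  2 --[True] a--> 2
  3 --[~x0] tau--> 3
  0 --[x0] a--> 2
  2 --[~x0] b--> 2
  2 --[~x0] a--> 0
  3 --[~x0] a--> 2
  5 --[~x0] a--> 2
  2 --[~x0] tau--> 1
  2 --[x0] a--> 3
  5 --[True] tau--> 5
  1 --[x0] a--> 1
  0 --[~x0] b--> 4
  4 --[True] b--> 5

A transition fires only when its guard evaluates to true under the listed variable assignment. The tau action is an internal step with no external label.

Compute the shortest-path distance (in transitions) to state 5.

Answer: 2

Analysis:
Layered search for 5:
  Layer 0: {0}
  Layer 1: {4}
  Layer 2: {5}
first hit 5 at d=2 via b·b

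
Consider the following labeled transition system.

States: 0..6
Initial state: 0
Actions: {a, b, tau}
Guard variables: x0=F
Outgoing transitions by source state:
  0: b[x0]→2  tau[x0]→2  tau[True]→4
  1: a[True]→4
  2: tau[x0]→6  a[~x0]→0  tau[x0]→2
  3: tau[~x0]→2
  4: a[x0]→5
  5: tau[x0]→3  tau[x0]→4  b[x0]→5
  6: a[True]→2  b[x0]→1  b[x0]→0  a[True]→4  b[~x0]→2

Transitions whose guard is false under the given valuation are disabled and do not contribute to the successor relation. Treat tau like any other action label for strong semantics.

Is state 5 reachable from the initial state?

7 transition(s) survive guard evaluation.
depth 0: {0}
depth 1: {4}  cumulative {0,4}
Reachable = {0,4}

Answer: UNREACHABLE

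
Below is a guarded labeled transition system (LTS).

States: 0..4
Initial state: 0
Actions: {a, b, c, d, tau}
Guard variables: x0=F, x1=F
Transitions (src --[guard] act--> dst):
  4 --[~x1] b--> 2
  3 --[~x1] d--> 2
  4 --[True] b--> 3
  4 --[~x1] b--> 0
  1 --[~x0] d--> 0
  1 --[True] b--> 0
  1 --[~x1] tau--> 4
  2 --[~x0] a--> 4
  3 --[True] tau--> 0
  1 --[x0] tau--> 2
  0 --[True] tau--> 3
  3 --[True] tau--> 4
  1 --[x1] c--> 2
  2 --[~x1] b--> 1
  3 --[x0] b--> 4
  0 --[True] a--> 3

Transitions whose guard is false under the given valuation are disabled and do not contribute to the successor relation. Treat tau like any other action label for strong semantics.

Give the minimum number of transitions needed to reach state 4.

BFS to 4:
  L0 = {0}
  L1 = {3}
  L2 = {2,4}
first hit 4 at d=2 via a·tau

Answer: 2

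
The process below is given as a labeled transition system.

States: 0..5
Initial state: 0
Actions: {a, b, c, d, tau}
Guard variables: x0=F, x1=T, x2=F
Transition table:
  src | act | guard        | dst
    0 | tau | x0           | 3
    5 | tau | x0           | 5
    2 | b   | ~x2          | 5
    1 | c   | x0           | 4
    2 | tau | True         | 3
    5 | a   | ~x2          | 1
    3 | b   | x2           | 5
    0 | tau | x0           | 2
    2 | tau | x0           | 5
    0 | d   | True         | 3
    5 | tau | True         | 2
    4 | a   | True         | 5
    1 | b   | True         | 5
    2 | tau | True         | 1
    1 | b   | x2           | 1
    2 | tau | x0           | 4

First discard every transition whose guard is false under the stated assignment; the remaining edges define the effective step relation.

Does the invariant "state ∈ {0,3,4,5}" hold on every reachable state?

Answer: INVARIANT HOLDS

Analysis:
Inv-set: {0,3,4,5}
Reachable = {0,3}
  0: ok
  3: ok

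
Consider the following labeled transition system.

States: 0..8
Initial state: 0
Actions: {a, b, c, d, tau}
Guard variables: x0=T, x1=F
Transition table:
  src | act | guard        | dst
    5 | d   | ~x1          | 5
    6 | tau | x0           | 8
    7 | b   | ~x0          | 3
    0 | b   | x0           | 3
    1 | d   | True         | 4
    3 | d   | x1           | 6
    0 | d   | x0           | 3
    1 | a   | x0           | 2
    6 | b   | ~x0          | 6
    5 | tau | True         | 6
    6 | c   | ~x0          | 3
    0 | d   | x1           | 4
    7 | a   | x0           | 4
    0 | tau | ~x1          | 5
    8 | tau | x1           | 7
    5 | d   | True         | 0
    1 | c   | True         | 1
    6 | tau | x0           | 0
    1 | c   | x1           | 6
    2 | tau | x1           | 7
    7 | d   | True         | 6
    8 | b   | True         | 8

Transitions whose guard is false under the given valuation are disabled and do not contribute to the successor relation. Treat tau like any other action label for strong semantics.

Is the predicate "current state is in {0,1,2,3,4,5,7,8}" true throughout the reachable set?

Answer: INVARIANT VIOLATED at state 6

Trace:
Safe = {0,1,2,3,4,5,7,8}
Reach set: {0,3,5,6,8}
  0: safe
  3: safe
  5: safe
  6: ✗ unsafe
  8: safe
counterexample path to 6: tau·tau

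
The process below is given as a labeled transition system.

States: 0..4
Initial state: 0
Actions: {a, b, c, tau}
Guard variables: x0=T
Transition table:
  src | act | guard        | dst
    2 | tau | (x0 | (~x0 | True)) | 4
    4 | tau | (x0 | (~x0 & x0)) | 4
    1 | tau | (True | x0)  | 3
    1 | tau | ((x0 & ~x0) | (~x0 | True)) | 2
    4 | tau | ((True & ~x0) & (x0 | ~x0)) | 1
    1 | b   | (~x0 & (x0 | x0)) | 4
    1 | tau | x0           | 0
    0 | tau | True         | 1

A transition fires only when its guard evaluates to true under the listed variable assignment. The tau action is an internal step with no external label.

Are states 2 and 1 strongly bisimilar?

Answer: NOT BISIMILAR

Working:
Refine partition for ~:
  round 0: {{0,1,2,3,4}}
  round 1: {{0,1,2,4},{3}}
  round 2: {{0,2,4},{1},{3}}
  round 3: {{0},{1},{2,4},{3}}
Fixed point at round 4; 4 class(es).
class of 2: {2,4}; class of 1: {1}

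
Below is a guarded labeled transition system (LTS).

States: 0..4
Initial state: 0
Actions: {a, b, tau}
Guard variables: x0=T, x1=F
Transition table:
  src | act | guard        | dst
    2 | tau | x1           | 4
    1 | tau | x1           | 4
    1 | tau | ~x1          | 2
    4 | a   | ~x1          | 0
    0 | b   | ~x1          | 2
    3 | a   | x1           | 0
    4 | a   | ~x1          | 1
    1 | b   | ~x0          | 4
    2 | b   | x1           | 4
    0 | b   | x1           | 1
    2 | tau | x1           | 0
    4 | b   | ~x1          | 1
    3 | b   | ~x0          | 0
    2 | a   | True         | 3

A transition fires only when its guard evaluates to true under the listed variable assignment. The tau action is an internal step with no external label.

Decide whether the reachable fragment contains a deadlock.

Reach set: {0,2,3}
  0: b→2  [deg 1]
  2: a→3  [deg 1]
  3: ∅  [STUCK]
trace reaching 3: b·a

Answer: DEADLOCK at state 3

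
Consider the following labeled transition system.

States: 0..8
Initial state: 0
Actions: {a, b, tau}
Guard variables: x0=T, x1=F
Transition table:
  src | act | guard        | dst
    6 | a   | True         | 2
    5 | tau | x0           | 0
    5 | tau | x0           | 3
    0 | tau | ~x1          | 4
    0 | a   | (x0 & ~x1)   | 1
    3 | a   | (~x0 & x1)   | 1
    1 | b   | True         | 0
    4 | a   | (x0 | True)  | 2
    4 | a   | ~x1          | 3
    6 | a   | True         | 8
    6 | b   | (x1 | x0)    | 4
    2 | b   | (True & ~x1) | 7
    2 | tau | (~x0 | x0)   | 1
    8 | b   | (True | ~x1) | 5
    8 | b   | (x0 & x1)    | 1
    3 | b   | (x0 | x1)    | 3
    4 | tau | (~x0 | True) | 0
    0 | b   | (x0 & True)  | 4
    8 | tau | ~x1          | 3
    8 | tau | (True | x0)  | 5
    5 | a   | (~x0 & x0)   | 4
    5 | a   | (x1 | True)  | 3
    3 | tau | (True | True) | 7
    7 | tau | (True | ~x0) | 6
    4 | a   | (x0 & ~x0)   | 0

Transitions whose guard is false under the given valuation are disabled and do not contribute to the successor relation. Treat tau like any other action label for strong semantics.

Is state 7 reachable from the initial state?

21 transition(s) survive guard evaluation.
depth 0: {0}
depth 1: {1,4}  now seen {0,1,4}
depth 2: {2,3}  now seen {0,1,2,3,4}
depth 3: {7}  now seen {0,1,2,3,4,7}
depth 4: {6}  now seen {0,1,2,3,4,6,7}
depth 5: {8}  now seen {0,1,2,3,4,6,7,8}
depth 6: {5}  now seen {0,1,2,3,4,5,6,7,8}
R = {0,1,2,3,4,5,6,7,8}
witness 7: tau·a·b

Answer: REACHABLE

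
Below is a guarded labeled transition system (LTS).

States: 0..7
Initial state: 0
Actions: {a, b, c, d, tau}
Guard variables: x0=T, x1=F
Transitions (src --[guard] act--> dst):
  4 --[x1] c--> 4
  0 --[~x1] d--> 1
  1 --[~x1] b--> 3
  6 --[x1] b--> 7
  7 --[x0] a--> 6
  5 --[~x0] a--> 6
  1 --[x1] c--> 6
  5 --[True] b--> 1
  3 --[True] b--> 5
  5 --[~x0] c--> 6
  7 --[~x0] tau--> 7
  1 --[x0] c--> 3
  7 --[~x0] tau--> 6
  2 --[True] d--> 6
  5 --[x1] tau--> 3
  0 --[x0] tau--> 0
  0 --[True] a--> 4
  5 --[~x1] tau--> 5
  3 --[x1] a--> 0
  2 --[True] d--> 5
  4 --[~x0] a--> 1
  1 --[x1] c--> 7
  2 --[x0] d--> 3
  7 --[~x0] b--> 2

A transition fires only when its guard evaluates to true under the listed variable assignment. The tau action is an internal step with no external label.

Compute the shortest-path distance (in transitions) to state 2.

Layered search for 2:
  Layer 0: {0}
  Layer 1: {1,4}
  Layer 2: {3}
  Layer 3: {5}
2 never appears.

Answer: UNREACHABLE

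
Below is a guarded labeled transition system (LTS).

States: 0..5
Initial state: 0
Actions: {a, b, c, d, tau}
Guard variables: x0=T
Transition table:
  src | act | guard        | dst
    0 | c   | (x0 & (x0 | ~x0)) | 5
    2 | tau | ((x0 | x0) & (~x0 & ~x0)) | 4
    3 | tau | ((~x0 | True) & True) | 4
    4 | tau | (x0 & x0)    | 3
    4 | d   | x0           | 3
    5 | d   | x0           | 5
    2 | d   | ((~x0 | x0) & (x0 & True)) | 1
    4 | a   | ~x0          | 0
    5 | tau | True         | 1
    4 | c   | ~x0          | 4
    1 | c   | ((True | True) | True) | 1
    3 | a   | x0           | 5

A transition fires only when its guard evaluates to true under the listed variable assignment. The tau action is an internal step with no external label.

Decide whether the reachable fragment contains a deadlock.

Answer: DEADLOCK-FREE

Working:
Reach set: {0,1,5}
  0: c→5  [1 out]
  1: c→1  [1 out]
  5: d→5  tau→1  [2 out]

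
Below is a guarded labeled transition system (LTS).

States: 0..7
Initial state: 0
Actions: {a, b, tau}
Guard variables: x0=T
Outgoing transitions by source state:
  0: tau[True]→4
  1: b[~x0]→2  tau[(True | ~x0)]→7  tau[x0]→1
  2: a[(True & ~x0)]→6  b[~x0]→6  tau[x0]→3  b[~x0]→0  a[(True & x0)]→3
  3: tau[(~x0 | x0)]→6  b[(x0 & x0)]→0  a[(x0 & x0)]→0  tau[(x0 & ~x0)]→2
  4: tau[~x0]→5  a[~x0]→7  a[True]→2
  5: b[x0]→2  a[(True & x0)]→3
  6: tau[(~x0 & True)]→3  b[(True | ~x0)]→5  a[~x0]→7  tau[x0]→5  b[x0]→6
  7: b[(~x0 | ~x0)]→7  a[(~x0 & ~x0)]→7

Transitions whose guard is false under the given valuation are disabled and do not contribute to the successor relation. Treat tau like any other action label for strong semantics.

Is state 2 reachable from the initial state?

After dropping false guards: 14 live edges.
L0 = {0}
L1 = {4}  cumulative {0,4}
L2 = {2}  cumulative {0,2,4}
L3 = {3}  cumulative {0,2,3,4}
L4 = {6}  cumulative {0,2,3,4,6}
L5 = {5}  cumulative {0,2,3,4,5,6}
Reach set: {0,2,3,4,5,6}
Path to 2: tau·a

Answer: REACHABLE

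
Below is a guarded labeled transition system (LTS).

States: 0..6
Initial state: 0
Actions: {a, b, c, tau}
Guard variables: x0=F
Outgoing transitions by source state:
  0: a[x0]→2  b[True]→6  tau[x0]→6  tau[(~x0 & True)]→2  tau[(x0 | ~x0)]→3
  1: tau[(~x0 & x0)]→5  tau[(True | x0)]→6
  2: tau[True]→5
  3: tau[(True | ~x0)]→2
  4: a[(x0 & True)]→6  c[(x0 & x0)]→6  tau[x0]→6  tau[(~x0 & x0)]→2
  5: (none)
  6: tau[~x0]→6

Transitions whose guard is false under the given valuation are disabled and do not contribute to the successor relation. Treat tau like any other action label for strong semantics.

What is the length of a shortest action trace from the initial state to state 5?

Breadth-first toward 5:
  depth 0: {0}
  depth 1: {2,3,6}
  depth 2: {5}
first hit 5 at d=2 via tau·tau

Answer: 2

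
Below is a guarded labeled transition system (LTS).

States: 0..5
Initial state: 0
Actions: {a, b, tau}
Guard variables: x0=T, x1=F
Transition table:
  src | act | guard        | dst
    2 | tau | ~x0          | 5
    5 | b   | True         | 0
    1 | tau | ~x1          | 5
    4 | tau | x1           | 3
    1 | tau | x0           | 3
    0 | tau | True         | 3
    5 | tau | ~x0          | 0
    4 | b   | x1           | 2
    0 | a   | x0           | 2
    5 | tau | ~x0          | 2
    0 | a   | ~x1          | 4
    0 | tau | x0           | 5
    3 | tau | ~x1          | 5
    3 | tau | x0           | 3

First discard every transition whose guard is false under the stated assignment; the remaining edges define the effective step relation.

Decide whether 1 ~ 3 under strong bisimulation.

Bisimulation quotient by refinement:
  π0 = {{0,1,2,3,4,5}}
  π1 = {{0},{1,3},{2,4},{5}}
4 equivalence class(es) (converged in 2)
[1]={1,3}  [3]={1,3}

Answer: BISIMILAR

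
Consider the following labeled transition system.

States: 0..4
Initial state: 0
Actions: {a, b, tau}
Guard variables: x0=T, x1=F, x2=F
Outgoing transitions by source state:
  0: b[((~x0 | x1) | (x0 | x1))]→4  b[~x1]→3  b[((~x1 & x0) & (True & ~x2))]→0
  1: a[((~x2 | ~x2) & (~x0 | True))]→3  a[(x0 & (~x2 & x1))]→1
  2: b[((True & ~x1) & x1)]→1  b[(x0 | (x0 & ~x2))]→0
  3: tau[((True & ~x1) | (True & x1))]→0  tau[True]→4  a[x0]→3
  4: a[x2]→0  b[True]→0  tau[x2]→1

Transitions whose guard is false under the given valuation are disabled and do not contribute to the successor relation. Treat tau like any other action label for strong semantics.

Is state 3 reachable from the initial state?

After dropping false guards: 9 live edges.
depth 0: {0}
depth 1: {3,4}  cumulative {0,3,4}
R = {0,3,4}
trace reaching 3: b

Answer: REACHABLE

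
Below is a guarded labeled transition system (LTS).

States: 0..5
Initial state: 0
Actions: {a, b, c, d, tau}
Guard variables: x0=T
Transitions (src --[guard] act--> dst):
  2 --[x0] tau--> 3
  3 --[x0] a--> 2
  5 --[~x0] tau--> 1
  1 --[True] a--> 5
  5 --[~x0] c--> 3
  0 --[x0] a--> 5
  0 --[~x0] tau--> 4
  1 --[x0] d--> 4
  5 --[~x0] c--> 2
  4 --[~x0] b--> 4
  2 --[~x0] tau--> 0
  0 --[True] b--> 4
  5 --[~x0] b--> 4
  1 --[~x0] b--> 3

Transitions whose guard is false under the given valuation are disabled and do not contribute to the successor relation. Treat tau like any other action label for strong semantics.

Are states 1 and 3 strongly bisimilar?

Compute ~ classes (split until stable):
  round 0: {{0,1,2,3,4,5}}
  round 1: {{0},{1},{2},{3},{4,5}}
Fixed point at round 2; 5 class(es).
1∈{1}, 3∈{3}

Answer: NOT BISIMILAR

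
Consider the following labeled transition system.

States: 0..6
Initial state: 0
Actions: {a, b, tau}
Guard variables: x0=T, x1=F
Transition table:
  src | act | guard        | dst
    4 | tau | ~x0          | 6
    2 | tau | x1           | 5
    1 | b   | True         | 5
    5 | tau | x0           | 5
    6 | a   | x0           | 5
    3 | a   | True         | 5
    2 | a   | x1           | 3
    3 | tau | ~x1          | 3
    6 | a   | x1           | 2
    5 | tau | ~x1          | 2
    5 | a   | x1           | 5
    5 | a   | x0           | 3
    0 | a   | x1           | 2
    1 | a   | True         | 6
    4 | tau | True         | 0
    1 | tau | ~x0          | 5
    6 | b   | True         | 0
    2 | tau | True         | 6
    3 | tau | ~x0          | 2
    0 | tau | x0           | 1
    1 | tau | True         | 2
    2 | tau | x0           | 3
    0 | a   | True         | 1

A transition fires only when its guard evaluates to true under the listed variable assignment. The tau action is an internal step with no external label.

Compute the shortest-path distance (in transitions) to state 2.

Breadth-first toward 2:
  L0 = {0}
  L1 = {1}
  L2 = {2,5,6}
2 enters at depth 2; path a·tau

Answer: 2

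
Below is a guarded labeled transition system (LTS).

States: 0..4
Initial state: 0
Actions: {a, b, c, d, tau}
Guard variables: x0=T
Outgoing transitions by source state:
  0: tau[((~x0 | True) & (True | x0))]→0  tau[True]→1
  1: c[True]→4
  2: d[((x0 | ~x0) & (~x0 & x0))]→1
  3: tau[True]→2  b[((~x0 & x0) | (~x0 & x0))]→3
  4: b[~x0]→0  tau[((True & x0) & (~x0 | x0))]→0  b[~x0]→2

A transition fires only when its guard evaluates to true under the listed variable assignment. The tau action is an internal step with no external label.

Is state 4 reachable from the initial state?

Answer: REACHABLE

Working:
Guard filter leaves 5 enabled edge(s).
L0 = {0}
L1 = {1}  now seen {0,1}
L2 = {4}  now seen {0,1,4}
Reachable = {0,1,4}
trace reaching 4: tau·c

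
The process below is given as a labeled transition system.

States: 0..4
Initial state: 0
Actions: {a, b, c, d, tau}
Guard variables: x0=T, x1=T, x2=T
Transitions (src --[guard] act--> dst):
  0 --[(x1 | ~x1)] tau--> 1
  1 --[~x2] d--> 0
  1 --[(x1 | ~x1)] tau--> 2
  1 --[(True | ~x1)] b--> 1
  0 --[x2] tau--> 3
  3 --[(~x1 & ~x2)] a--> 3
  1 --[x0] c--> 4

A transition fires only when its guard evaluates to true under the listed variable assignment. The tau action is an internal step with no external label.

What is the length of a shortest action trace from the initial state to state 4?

BFS to 4:
  L0 = {0}
  L1 = {1,3}
  L2 = {2,4}
4 enters at depth 2; path tau·c

Answer: 2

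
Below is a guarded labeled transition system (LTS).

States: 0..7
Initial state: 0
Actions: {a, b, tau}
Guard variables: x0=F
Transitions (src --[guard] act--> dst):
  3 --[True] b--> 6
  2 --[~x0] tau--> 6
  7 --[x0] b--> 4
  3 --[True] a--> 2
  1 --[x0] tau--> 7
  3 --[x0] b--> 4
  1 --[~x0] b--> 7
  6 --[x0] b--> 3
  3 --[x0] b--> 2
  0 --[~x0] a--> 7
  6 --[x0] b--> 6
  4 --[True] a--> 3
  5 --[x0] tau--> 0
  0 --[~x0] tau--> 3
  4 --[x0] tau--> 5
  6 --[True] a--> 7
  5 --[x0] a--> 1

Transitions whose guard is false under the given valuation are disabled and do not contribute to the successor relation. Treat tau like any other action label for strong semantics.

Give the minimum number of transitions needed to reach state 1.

BFS to 1:
  Layer 0: {0}
  Layer 1: {3,7}
  Layer 2: {2,6}
1 never appears.

Answer: UNREACHABLE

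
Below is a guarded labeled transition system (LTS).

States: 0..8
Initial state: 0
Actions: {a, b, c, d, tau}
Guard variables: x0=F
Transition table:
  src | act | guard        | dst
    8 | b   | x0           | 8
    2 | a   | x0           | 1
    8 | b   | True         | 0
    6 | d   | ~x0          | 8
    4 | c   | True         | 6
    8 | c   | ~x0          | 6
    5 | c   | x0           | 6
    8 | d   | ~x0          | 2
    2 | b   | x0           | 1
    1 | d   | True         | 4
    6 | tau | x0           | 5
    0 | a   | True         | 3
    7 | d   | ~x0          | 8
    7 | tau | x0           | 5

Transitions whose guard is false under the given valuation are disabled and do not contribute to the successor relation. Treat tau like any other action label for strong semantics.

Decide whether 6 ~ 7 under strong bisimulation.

Answer: BISIMILAR

Working:
Refine partition for ~:
  π0 = {{0,1,2,3,4,5,6,7,8}}
  π1 = {{0},{1,6,7},{2,3,5},{4},{8}}
  π2 = {{0},{1},{2,3,5},{4},{6,7},{8}}
Fixed point at round 3; 6 class(es).
class of 6: {6,7}; class of 7: {6,7}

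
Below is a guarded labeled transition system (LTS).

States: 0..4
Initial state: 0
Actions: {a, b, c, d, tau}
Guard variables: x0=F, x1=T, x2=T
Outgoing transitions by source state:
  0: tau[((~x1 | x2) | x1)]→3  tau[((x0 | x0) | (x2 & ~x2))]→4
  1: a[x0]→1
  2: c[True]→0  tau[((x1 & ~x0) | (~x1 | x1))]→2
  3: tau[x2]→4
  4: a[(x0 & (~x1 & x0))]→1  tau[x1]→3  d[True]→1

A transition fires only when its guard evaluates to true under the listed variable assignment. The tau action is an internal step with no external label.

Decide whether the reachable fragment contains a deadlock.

Answer: DEADLOCK at state 1

Working:
Reach set: {0,1,3,4}
  0: tau→3  [1 exit(s)]
  1: ∅  [deadlock]
  3: tau→4  [1 exit(s)]
  4: d→1  tau→3  [2 exit(s)]
trace reaching 1: tau·tau·d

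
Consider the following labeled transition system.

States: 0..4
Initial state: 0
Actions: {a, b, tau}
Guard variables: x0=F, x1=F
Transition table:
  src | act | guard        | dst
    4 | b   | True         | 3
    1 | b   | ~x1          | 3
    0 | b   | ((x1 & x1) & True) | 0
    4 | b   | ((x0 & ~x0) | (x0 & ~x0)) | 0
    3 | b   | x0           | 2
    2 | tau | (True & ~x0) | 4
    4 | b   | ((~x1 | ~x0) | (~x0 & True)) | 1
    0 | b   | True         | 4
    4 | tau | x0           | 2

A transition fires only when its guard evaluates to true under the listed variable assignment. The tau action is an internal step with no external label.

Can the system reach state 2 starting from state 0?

5 transition(s) survive guard evaluation.
L0 = {0}
L1 = {4}  cumulative {0,4}
L2 = {1,3}  cumulative {0,1,3,4}
Reach set: {0,1,3,4}

Answer: UNREACHABLE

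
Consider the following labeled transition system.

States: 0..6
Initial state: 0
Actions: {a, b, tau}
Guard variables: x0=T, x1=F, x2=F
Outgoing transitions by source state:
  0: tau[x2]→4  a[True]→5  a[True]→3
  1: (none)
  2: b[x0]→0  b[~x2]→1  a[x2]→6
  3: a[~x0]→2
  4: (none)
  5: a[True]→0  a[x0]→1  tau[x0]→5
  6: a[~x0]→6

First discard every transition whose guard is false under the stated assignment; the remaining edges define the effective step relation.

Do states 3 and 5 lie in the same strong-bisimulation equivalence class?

Refine partition for ~:
  π0 = {{0,1,2,3,4,5,6}}
  π1 = {{0},{1,3,4,6},{2},{5}}
4 equivalence class(es) (converged in 2)
class of 3: {1,3,4,6}; class of 5: {5}

Answer: NOT BISIMILAR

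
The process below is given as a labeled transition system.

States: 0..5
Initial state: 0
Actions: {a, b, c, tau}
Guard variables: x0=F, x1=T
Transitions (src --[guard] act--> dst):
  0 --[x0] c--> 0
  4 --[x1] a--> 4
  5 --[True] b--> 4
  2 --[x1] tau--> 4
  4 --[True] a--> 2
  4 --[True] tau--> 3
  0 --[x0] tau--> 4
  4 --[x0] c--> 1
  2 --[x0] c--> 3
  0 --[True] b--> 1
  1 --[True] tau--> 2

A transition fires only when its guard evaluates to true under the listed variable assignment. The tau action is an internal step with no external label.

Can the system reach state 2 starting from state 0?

Guard filter leaves 7 enabled edge(s).
Layer 0: {0}
Layer 1: {1}  cumulative {0,1}
Layer 2: {2}  cumulative {0,1,2}
Layer 3: {4}  cumulative {0,1,2,4}
Layer 4: {3}  cumulative {0,1,2,3,4}
Reach set: {0,1,2,3,4}
Path to 2: b·tau

Answer: REACHABLE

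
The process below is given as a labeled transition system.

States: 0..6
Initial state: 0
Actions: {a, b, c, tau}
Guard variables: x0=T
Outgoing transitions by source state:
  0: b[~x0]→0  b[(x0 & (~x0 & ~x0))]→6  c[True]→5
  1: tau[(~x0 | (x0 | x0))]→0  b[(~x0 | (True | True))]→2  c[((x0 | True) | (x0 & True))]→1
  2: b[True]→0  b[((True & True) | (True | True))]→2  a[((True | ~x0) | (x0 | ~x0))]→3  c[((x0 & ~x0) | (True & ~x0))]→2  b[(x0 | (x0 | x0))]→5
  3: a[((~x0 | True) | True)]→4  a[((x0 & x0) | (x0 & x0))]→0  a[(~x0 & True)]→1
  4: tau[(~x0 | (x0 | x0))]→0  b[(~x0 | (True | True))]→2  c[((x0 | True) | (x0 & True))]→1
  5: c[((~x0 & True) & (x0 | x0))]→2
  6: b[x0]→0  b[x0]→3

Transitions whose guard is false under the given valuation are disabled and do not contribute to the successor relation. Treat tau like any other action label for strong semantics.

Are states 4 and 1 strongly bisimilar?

Answer: BISIMILAR

Trace:
Bisimulation quotient by refinement:
  round 0: {{0,1,2,3,4,5,6}}
  round 1: {{0},{1,4},{2},{3},{5},{6}}
stable after 2 split(s): 6 block(s)
4∈{1,4}, 1∈{1,4}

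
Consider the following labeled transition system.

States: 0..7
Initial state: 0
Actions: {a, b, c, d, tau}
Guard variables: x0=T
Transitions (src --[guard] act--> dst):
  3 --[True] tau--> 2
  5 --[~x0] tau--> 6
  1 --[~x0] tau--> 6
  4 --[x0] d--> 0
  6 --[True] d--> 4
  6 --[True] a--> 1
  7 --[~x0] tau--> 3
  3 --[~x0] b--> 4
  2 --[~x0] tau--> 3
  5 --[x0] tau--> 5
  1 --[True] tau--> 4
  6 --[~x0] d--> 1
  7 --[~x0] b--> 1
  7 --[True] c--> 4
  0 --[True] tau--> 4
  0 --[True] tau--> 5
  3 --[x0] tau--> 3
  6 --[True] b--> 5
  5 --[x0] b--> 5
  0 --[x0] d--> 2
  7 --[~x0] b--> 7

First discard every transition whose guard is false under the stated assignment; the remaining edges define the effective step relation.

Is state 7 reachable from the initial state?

13 transition(s) survive guard evaluation.
L0 = {0}
L1 = {2,4,5}  total {0,2,4,5}
R = {0,2,4,5}

Answer: UNREACHABLE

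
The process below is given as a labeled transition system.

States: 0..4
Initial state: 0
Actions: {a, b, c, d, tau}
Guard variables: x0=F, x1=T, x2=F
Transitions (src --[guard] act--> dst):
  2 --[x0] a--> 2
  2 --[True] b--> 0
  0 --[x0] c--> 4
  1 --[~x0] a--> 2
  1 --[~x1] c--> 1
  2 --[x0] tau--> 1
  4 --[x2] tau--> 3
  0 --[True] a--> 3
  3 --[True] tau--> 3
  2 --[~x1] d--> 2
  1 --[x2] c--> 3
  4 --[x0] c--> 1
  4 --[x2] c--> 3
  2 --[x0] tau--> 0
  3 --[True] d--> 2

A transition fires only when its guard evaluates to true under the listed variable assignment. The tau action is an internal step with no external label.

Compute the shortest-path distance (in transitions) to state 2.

BFS to 2:
  depth 0: {0}
  depth 1: {3}
  depth 2: {2}
2 enters at depth 2; path a·d

Answer: 2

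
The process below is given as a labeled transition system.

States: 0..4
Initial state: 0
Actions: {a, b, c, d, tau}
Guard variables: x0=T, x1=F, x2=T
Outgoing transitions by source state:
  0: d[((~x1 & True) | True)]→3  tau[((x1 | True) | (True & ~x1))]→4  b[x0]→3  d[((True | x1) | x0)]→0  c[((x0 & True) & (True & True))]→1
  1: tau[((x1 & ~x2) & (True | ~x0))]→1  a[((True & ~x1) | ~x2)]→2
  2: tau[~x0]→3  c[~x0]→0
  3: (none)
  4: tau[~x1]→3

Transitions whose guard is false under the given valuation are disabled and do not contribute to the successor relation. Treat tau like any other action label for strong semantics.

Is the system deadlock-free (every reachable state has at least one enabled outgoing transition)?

Reach set: {0,1,2,3,4}
  0: b→3  c→1  d→0  d→3  tau→4  [5 out]
  1: a→2  [1 out]
  2: ∅  [deadlock]
  3: ∅  [deadlock]
  4: tau→3  [1 out]
Path to 2: c·a

Answer: DEADLOCK at state 2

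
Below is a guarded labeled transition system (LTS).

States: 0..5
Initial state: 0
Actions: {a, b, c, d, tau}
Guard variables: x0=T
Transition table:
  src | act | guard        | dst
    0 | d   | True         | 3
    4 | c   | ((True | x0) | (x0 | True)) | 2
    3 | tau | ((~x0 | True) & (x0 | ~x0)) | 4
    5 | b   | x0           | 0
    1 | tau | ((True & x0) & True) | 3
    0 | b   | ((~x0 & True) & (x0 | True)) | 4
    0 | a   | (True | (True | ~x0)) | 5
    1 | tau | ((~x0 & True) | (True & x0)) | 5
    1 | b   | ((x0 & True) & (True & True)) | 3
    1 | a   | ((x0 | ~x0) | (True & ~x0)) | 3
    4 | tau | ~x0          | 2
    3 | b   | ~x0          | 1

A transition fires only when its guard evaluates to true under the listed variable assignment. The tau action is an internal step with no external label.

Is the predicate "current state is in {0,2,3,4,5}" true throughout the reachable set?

Answer: INVARIANT HOLDS

Working:
Inv-set: {0,2,3,4,5}
R = {0,2,3,4,5}
  0: ✓
  2: ✓
  3: ✓
  4: ✓
  5: ✓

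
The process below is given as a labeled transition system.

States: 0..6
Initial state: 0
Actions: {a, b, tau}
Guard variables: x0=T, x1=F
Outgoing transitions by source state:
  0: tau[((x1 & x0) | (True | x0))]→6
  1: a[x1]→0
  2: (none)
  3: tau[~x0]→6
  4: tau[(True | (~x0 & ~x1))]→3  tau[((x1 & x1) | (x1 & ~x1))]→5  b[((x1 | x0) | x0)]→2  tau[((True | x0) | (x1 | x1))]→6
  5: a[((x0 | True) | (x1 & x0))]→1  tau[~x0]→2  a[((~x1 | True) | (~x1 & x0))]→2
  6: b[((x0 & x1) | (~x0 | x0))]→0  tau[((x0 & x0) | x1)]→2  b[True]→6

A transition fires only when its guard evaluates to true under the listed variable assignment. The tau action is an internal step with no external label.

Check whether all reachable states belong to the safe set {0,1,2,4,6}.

Allowed set {0,1,2,4,6}
R = {0,2,6}
  0: ✓
  2: ✓
  6: ✓

Answer: INVARIANT HOLDS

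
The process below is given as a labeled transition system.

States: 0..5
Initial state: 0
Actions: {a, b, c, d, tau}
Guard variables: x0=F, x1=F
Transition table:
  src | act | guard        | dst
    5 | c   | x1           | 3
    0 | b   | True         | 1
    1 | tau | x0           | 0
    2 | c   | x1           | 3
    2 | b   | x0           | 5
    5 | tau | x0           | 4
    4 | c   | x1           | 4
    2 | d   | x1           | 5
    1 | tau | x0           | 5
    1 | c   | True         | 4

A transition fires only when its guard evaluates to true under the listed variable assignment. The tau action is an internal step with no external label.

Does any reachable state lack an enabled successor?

Reach set: {0,1,4}
  0: b→1  [deg 1]
  1: c→4  [deg 1]
  4: ∅  [deadlock]
witness 4: b·c

Answer: DEADLOCK at state 4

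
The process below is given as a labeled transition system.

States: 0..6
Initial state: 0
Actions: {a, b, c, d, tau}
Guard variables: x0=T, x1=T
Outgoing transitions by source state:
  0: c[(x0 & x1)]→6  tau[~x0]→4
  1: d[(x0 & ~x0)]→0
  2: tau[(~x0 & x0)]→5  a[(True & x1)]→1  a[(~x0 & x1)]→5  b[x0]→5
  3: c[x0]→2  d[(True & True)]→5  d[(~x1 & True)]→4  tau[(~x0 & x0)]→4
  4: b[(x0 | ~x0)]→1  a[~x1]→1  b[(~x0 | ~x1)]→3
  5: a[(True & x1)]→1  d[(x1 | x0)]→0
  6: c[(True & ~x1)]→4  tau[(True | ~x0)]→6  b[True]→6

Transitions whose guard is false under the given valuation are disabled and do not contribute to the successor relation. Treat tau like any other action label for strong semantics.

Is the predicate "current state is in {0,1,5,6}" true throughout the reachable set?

Inv-set: {0,1,5,6}
Reachable = {0,6}
  0: ✓
  6: ✓

Answer: INVARIANT HOLDS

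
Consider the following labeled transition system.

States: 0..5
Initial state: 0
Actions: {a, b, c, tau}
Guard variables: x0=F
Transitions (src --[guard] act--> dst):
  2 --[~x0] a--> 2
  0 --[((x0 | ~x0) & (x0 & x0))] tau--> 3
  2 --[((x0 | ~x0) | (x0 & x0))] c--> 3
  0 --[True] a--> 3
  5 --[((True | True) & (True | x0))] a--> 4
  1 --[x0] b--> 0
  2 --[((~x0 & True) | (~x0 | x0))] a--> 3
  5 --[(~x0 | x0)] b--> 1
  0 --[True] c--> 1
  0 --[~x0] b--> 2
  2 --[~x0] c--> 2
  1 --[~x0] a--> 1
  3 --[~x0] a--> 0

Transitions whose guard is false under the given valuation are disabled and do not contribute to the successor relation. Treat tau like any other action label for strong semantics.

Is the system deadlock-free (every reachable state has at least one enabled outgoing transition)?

R = {0,1,2,3}
  0: a→3  b→2  c→1  [3 out]
  1: a→1  [1 out]
  2: a→2  a→3  c→2  c→3  [4 out]
  3: a→0  [1 out]

Answer: DEADLOCK-FREE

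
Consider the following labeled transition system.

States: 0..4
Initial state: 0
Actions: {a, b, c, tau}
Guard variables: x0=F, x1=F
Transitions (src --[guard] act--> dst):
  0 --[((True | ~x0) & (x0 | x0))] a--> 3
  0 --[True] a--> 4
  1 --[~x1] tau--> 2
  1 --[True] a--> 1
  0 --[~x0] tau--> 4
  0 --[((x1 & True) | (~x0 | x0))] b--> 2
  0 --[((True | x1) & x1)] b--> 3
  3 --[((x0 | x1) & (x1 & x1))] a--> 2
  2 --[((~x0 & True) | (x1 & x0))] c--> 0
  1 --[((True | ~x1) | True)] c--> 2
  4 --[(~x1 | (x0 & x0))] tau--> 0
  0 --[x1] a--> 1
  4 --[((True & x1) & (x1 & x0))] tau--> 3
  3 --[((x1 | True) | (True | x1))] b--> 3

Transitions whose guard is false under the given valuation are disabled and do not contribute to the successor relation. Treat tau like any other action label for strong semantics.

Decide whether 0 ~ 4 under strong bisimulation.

Refine partition for ~:
  P[0] = {{0,1,2,3,4}}
  P[1] = {{0},{1},{2},{3},{4}}
stable after 2 split(s): 5 block(s)
0∈{0}, 4∈{4}

Answer: NOT BISIMILAR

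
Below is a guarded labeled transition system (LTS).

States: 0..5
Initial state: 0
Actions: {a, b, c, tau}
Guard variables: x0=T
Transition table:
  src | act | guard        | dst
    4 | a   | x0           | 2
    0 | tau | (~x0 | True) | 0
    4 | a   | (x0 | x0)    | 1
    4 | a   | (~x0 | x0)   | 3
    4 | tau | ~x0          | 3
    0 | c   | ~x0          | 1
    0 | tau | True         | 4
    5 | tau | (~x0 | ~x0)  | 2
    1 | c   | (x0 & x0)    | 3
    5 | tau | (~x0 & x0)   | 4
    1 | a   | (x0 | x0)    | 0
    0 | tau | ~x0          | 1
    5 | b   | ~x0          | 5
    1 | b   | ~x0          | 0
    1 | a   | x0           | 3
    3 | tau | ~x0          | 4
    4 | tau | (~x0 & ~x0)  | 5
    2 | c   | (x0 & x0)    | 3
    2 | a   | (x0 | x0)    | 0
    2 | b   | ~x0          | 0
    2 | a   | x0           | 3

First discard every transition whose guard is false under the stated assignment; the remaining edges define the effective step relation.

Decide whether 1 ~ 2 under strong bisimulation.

Bisimulation quotient by refinement:
  π0 = {{0,1,2,3,4,5}}
  π1 = {{0},{1,2},{3,5},{4}}
Fixed point at round 2; 4 class(es).
[1]={1,2}  [2]={1,2}

Answer: BISIMILAR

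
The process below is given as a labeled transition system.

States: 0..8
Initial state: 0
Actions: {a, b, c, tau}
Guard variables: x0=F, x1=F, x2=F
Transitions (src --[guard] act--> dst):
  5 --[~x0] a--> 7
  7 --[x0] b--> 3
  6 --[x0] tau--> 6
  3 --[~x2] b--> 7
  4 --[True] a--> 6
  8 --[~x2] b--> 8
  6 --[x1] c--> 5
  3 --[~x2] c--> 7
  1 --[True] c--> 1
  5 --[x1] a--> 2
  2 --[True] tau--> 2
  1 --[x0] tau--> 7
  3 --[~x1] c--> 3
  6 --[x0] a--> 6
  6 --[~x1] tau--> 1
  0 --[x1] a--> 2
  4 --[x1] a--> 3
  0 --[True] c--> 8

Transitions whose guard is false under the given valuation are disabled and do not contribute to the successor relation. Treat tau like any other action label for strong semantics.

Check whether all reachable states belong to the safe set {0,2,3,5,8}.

Answer: INVARIANT HOLDS

Working:
Inv-set: {0,2,3,5,8}
R = {0,8}
  0: ok
  8: ok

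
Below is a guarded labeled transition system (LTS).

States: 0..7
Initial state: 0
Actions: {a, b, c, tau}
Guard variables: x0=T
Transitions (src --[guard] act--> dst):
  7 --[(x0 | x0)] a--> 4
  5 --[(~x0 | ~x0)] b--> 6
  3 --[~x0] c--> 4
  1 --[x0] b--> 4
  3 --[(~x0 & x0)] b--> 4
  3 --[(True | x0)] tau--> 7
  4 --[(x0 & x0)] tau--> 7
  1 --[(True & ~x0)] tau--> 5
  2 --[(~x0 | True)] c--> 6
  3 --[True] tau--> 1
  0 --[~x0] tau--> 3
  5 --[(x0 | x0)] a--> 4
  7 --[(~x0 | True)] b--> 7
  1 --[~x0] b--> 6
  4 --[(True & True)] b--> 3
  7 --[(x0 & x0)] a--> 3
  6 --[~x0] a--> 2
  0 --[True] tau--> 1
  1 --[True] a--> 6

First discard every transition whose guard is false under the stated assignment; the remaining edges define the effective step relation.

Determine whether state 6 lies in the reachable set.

Answer: REACHABLE

Trace:
Guard filter leaves 12 enabled edge(s).
Layer 0: {0}
Layer 1: {1}  total {0,1}
Layer 2: {4,6}  total {0,1,4,6}
Layer 3: {3,7}  total {0,1,3,4,6,7}
Reachable = {0,1,3,4,6,7}
trace reaching 6: tau·a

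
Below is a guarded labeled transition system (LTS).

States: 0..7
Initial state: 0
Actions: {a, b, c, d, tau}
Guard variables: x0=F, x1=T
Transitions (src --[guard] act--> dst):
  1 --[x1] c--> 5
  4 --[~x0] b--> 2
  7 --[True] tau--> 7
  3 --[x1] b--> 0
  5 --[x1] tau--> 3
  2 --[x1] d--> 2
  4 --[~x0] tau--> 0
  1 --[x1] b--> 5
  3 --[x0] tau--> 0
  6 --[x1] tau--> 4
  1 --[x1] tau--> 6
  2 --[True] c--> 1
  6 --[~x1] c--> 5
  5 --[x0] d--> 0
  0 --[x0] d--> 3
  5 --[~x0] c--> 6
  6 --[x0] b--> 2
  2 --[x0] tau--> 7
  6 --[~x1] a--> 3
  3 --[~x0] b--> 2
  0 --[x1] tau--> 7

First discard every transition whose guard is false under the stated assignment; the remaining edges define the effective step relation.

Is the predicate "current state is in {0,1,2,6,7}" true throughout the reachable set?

Safe = {0,1,2,6,7}
Reachable = {0,7}
  0: ok
  7: ok

Answer: INVARIANT HOLDS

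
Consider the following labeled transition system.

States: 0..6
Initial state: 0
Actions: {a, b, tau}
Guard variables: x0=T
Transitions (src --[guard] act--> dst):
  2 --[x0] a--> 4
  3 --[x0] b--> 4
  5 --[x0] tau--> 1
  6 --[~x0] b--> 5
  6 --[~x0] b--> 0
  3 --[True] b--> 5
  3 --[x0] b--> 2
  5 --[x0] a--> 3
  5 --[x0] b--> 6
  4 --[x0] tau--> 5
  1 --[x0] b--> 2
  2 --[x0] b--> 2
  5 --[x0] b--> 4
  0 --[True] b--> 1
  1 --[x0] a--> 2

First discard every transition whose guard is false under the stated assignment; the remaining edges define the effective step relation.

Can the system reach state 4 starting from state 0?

Guard filter leaves 13 enabled edge(s).
depth 0: {0}
depth 1: {1}  cumulative {0,1}
depth 2: {2}  cumulative {0,1,2}
depth 3: {4}  cumulative {0,1,2,4}
depth 4: {5}  cumulative {0,1,2,4,5}
depth 5: {3,6}  cumulative {0,1,2,3,4,5,6}
Reach set: {0,1,2,3,4,5,6}
trace reaching 4: b·b·a

Answer: REACHABLE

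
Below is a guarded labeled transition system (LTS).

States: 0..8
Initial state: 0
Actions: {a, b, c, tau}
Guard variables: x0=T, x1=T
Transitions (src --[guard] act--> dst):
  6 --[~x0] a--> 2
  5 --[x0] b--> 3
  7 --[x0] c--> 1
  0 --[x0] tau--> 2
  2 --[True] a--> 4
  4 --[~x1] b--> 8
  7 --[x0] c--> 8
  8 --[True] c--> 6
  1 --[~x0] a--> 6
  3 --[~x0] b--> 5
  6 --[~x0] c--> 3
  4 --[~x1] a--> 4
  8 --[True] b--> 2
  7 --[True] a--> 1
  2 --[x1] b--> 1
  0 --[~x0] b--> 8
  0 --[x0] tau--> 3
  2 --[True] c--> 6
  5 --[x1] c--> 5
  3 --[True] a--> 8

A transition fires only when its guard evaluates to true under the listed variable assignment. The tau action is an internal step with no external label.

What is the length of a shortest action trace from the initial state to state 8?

Answer: 2

Working:
Layered search for 8:
  Layer 0: {0}
  Layer 1: {2,3}
  Layer 2: {1,4,6,8}
first hit 8 at d=2 via tau·a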